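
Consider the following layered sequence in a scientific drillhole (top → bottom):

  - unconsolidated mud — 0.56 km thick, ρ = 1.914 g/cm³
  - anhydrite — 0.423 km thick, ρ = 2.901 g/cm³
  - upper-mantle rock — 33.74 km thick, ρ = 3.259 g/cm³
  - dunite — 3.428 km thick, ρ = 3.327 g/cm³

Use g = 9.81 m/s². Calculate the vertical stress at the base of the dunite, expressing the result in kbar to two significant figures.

12 kbar

unconsolidated mud: 1914 kg/m³ × 9.81 m/s² × 560 m = 1.051×10^7 Pa = 0.1051 kbar
anhydrite: 2901 kg/m³ × 9.81 m/s² × 423 m = 1.204×10^7 Pa = 0.1204 kbar
upper-mantle rock: 3259 kg/m³ × 9.81 m/s² × 33740 m = 1.079×10^9 Pa = 10.79 kbar
dunite: 3327 kg/m³ × 9.81 m/s² × 3428 m = 1.119×10^8 Pa = 1.119 kbar
Total = 0.1051 + 0.1204 + 10.79 + 1.119 = 12.131 kbar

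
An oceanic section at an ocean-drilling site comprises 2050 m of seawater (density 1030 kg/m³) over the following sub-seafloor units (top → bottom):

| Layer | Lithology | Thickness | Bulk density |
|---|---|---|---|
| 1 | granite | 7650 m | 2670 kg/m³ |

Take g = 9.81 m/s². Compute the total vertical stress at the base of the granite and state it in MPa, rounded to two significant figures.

seawater: 1030 kg/m³ × 9.81 m/s² × 2050 m = 2.071×10^7 Pa = 20.71 MPa
granite: 2670 kg/m³ × 9.81 m/s² × 7650 m = 2.004×10^8 Pa = 200.4 MPa
Total = 20.71 + 200.4 = 221.09 MPa

220 MPa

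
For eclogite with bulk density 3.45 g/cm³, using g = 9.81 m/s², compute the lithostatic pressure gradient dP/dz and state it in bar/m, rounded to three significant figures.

dP/dz = ρg = 3450 kg/m³ × 9.81 m/s² = 33844 Pa/m
= 33844 Pa/m × (1 bar/m / 1.0000×10^5 Pa/m) = 0.33844 bar/m

0.338 bar/m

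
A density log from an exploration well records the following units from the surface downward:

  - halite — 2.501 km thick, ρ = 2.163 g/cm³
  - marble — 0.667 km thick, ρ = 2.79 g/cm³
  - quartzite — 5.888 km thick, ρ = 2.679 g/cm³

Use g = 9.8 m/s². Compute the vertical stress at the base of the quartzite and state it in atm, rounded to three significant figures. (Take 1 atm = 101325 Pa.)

halite: 2163 kg/m³ × 9.8 m/s² × 2501 m = 5.301×10^7 Pa = 523.2 atm
marble: 2790 kg/m³ × 9.8 m/s² × 667 m = 1.824×10^7 Pa = 180.0 atm
quartzite: 2679 kg/m³ × 9.8 m/s² × 5888 m = 1.546×10^8 Pa = 1526 atm
Total = 523.2 + 180.0 + 1526 = 2228.8 atm

2230 atm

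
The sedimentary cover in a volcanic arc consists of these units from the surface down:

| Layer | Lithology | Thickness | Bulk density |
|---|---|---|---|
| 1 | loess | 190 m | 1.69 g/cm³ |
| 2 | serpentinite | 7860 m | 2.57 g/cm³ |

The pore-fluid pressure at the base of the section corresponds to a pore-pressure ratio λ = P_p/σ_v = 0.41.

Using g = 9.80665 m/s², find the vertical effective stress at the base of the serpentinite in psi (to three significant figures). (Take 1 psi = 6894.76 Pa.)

Overburden (lithostatic) stress σ_v:
loess: 1690 kg/m³ × 9.80665 m/s² × 190 m = 3.149×10^6 Pa = 3.149 MPa
serpentinite: 2570 kg/m³ × 9.80665 m/s² × 7860 m = 1.981×10^8 Pa = 198.1 MPa
Total = 3.149 + 198.1 = 201.25 MPa
Pore pressure P_p = λ·σ_v = 0.41 × 201.2 MPa = 82.51 MPa
Effective stress σ' = σ_v − P_p = 201.2 − 82.51 = 118.73 MPa = 17221 psi

17200 psi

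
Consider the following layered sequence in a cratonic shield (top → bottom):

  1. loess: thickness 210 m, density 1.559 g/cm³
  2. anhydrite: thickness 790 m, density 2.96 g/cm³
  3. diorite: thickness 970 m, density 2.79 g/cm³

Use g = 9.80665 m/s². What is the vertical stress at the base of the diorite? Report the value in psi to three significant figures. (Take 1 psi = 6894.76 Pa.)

loess: 1559 kg/m³ × 9.80665 m/s² × 210 m = 3.211×10^6 Pa = 465.7 psi
anhydrite: 2960 kg/m³ × 9.80665 m/s² × 790 m = 2.293×10^7 Pa = 3326 psi
diorite: 2790 kg/m³ × 9.80665 m/s² × 970 m = 2.654×10^7 Pa = 3849 psi
Total = 465.7 + 3326 + 3849 = 7640.9 psi

7640 psi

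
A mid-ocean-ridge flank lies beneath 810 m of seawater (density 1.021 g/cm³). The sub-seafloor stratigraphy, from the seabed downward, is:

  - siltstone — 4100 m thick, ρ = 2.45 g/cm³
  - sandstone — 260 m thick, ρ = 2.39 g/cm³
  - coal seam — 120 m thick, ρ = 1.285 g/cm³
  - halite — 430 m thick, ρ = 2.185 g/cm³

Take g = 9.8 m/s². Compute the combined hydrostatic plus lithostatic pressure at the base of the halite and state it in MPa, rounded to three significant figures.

seawater: 1021 kg/m³ × 9.8 m/s² × 810 m = 8.105×10^6 Pa = 8.105 MPa
siltstone: 2450 kg/m³ × 9.8 m/s² × 4100 m = 9.844×10^7 Pa = 98.44 MPa
sandstone: 2390 kg/m³ × 9.8 m/s² × 260 m = 6.090×10^6 Pa = 6.090 MPa
coal seam: 1285 kg/m³ × 9.8 m/s² × 120 m = 1.511×10^6 Pa = 1.511 MPa
halite: 2185 kg/m³ × 9.8 m/s² × 430 m = 9.208×10^6 Pa = 9.208 MPa
Total = 8.105 + 98.44 + 6.090 + 1.511 + 9.208 = 123.35 MPa

123 MPa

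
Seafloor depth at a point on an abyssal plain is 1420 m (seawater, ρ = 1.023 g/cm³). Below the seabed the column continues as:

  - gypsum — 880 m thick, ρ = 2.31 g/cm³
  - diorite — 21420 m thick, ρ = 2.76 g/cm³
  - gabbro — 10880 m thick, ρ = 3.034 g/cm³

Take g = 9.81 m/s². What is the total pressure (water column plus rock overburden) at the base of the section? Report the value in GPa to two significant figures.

seawater: 1023 kg/m³ × 9.81 m/s² × 1420 m = 1.425×10^7 Pa = 0.01425 GPa
gypsum: 2310 kg/m³ × 9.81 m/s² × 880 m = 1.994×10^7 Pa = 0.01994 GPa
diorite: 2760 kg/m³ × 9.81 m/s² × 21420 m = 5.800×10^8 Pa = 0.5800 GPa
gabbro: 3034 kg/m³ × 9.81 m/s² × 10880 m = 3.238×10^8 Pa = 0.3238 GPa
Total = 0.01425 + 0.01994 + 0.5800 + 0.3238 = 0.93798 GPa

0.94 GPa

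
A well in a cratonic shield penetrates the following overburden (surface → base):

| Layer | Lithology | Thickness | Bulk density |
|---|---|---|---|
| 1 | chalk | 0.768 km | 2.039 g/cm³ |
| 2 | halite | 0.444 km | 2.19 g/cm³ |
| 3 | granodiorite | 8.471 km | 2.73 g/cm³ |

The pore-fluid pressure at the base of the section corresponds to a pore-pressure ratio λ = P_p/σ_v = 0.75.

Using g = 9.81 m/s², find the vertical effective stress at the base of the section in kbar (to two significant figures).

Overburden (lithostatic) stress σ_v:
chalk: 2039 kg/m³ × 9.81 m/s² × 768 m = 1.536×10^7 Pa = 15.36 MPa
halite: 2190 kg/m³ × 9.81 m/s² × 444 m = 9.539×10^6 Pa = 9.539 MPa
granodiorite: 2730 kg/m³ × 9.81 m/s² × 8471 m = 2.269×10^8 Pa = 226.9 MPa
Total = 15.36 + 9.539 + 226.9 = 251.77 MPa
Pore pressure P_p = λ·σ_v = 0.75 × 251.8 MPa = 188.8 MPa
Effective stress σ' = σ_v − P_p = 251.8 − 188.8 = 62.941 MPa = 0.62941 kbar

0.63 kbar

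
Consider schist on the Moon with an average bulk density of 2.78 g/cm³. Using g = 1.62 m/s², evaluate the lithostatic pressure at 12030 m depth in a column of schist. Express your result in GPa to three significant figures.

0.0542 GPa

schist: 2780 kg/m³ × 1.62 m/s² × 12030 m = 5.418×10^7 Pa = 0.05418 GPa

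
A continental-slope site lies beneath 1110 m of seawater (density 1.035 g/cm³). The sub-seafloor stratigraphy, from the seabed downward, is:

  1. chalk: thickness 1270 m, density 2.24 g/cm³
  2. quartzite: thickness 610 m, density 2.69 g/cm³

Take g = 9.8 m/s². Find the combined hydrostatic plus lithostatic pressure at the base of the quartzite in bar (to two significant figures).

seawater: 1035 kg/m³ × 9.8 m/s² × 1110 m = 1.126×10^7 Pa = 112.6 bar
chalk: 2240 kg/m³ × 9.8 m/s² × 1270 m = 2.788×10^7 Pa = 278.8 bar
quartzite: 2690 kg/m³ × 9.8 m/s² × 610 m = 1.608×10^7 Pa = 160.8 bar
Total = 112.6 + 278.8 + 160.8 = 552.19 bar

550 bar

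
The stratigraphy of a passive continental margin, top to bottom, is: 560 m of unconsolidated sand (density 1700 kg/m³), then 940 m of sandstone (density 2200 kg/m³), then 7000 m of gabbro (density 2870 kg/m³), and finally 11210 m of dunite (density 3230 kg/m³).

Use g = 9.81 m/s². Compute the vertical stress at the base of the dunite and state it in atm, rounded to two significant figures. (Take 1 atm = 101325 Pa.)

unconsolidated sand: 1700 kg/m³ × 9.81 m/s² × 560 m = 9.339×10^6 Pa = 92.17 atm
sandstone: 2200 kg/m³ × 9.81 m/s² × 940 m = 2.029×10^7 Pa = 200.2 atm
gabbro: 2870 kg/m³ × 9.81 m/s² × 7000 m = 1.971×10^8 Pa = 1945 atm
dunite: 3230 kg/m³ × 9.81 m/s² × 11210 m = 3.552×10^8 Pa = 3506 atm
Total = 92.17 + 200.2 + 1945 + 3506 = 5743.0 atm

5700 atm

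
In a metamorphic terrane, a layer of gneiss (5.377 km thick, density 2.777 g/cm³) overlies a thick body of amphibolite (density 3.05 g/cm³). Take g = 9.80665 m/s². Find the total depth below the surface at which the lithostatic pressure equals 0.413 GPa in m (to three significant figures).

Pressure at base of upper layers: 2777×9.80665×5377 = 1.464×10^8 Pa = 0.1464 GPa
Remaining pressure to be supplied by amphibolite: 4.130×10^8 − 1.464×10^8 = 2.666×10^8 Pa
Additional depth in amphibolite = 2.666×10^8 Pa / (3050 kg/m³ × 9.80665 m/s²) = 8912.2 m
Total depth = 5377 m + 8912.2 m = 14289 m

14300 m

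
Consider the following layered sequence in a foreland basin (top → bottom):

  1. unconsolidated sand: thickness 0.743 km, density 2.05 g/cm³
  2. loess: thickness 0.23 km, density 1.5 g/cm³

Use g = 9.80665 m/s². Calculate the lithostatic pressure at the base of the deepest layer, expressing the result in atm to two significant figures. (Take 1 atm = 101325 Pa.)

180 atm

unconsolidated sand: 2050 kg/m³ × 9.80665 m/s² × 743 m = 1.494×10^7 Pa = 147.4 atm
loess: 1500 kg/m³ × 9.80665 m/s² × 230 m = 3.383×10^6 Pa = 33.39 atm
Total = 147.4 + 33.39 = 180.81 atm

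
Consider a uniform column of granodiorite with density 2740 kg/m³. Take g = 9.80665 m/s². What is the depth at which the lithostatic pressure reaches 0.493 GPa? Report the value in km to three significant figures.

h = P/(ρg) = 0.493 GPa / (2740 kg/m³ × 9.80665 m/s²) = 4.930×10^8 Pa / 26870 Pa/m = 18347 m
= 18.347 km

18.3 km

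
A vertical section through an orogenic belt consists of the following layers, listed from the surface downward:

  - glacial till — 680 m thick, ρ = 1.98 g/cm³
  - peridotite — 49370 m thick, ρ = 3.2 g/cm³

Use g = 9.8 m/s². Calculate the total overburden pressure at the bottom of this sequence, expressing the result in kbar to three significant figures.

glacial till: 1980 kg/m³ × 9.8 m/s² × 680 m = 1.319×10^7 Pa = 0.1319 kbar
peridotite: 3200 kg/m³ × 9.8 m/s² × 49370 m = 1.548×10^9 Pa = 15.48 kbar
Total = 0.1319 + 15.48 = 15.614 kbar

15.6 kbar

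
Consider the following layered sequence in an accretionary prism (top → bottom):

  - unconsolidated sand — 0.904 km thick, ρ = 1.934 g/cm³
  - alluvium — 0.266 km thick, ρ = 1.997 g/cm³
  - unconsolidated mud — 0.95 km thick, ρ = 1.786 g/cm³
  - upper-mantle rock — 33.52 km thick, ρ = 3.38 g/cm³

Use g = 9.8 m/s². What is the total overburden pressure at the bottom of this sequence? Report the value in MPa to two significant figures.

1100 MPa

unconsolidated sand: 1934 kg/m³ × 9.8 m/s² × 904 m = 1.713×10^7 Pa = 17.13 MPa
alluvium: 1997 kg/m³ × 9.8 m/s² × 266 m = 5.206×10^6 Pa = 5.206 MPa
unconsolidated mud: 1786 kg/m³ × 9.8 m/s² × 950 m = 1.663×10^7 Pa = 16.63 MPa
upper-mantle rock: 3380 kg/m³ × 9.8 m/s² × 33520 m = 1.110×10^9 Pa = 1110 MPa
Total = 17.13 + 5.206 + 16.63 + 1110 = 1149.3 MPa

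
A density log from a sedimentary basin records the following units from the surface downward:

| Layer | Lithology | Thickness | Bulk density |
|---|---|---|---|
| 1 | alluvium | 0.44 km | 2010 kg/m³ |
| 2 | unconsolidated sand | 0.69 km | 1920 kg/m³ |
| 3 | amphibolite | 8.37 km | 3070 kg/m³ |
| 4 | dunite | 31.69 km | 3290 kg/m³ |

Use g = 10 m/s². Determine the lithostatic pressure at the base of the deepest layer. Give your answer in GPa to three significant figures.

alluvium: 2010 kg/m³ × 10 m/s² × 440 m = 8.844×10^6 Pa = 8.844×10^-3 GPa
unconsolidated sand: 1920 kg/m³ × 10 m/s² × 690 m = 1.325×10^7 Pa = 0.01325 GPa
amphibolite: 3070 kg/m³ × 10 m/s² × 8370 m = 2.570×10^8 Pa = 0.2570 GPa
dunite: 3290 kg/m³ × 10 m/s² × 31690 m = 1.043×10^9 Pa = 1.043 GPa
Total = 8.844×10^-3 + 0.01325 + 0.2570 + 1.043 = 1.3217 GPa

1.32 GPa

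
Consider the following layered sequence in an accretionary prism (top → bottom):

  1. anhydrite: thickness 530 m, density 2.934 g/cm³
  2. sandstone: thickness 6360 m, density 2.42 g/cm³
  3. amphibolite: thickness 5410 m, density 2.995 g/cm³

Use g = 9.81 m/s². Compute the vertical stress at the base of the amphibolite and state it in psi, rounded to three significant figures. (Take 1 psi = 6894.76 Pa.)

anhydrite: 2934 kg/m³ × 9.81 m/s² × 530 m = 1.525×10^7 Pa = 2213 psi
sandstone: 2420 kg/m³ × 9.81 m/s² × 6360 m = 1.510×10^8 Pa = 21899 psi
amphibolite: 2995 kg/m³ × 9.81 m/s² × 5410 m = 1.590×10^8 Pa = 23054 psi
Total = 2213 + 21899 + 23054 = 47165 psi

47200 psi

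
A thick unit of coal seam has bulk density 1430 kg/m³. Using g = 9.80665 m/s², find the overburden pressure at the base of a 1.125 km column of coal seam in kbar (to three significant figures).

coal seam: 1430 kg/m³ × 9.80665 m/s² × 1125 m = 1.578×10^7 Pa = 0.1578 kbar

0.158 kbar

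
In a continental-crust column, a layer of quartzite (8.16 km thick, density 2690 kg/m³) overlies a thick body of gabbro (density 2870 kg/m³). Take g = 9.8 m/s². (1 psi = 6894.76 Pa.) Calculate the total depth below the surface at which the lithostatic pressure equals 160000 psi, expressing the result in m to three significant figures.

Pressure at base of upper layers: 2690×9.8×8160 = 2.151×10^8 Pa = 31200 psi
Remaining pressure to be supplied by gabbro: 1.103×10^9 − 2.151×10^8 = 8.880×10^8 Pa
Additional depth in gabbro = 8.880×10^8 Pa / (2870 kg/m³ × 9.8 m/s²) = 31574 m
Total depth = 8160 m + 31574 m = 39734 m

39700 m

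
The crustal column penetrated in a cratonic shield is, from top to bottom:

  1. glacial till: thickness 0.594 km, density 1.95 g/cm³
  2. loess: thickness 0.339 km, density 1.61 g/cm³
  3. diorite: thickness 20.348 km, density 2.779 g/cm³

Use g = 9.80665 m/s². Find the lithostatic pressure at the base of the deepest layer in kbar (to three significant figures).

5.71 kbar

glacial till: 1950 kg/m³ × 9.80665 m/s² × 594 m = 1.136×10^7 Pa = 0.1136 kbar
loess: 1610 kg/m³ × 9.80665 m/s² × 339 m = 5.352×10^6 Pa = 0.05352 kbar
diorite: 2779 kg/m³ × 9.80665 m/s² × 20348 m = 5.545×10^8 Pa = 5.545 kbar
Total = 0.1136 + 0.05352 + 5.545 = 5.7125 kbar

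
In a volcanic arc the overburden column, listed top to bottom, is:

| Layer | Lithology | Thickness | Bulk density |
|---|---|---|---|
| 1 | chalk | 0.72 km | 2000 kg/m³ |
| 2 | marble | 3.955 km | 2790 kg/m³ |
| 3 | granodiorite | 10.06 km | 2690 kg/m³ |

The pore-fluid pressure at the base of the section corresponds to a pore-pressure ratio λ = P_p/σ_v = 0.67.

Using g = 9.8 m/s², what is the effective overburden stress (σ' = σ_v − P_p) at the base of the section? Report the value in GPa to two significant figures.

0.13 GPa

Overburden (lithostatic) stress σ_v:
chalk: 2000 kg/m³ × 9.8 m/s² × 720 m = 1.411×10^7 Pa = 14.11 MPa
marble: 2790 kg/m³ × 9.8 m/s² × 3955 m = 1.081×10^8 Pa = 108.1 MPa
granodiorite: 2690 kg/m³ × 9.8 m/s² × 10060 m = 2.652×10^8 Pa = 265.2 MPa
Total = 14.11 + 108.1 + 265.2 = 387.45 MPa
Pore pressure P_p = λ·σ_v = 0.67 × 387.5 MPa = 259.6 MPa
Effective stress σ' = σ_v − P_p = 387.5 − 259.6 = 127.86 MPa = 0.12786 GPa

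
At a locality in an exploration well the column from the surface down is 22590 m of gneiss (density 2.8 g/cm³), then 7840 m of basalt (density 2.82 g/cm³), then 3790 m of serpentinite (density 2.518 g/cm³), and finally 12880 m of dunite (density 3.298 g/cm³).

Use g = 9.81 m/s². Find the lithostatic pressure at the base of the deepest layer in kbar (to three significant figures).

gneiss: 2800 kg/m³ × 9.81 m/s² × 22590 m = 6.205×10^8 Pa = 6.205 kbar
basalt: 2820 kg/m³ × 9.81 m/s² × 7840 m = 2.169×10^8 Pa = 2.169 kbar
serpentinite: 2518 kg/m³ × 9.81 m/s² × 3790 m = 9.362×10^7 Pa = 0.9362 kbar
dunite: 3298 kg/m³ × 9.81 m/s² × 12880 m = 4.167×10^8 Pa = 4.167 kbar
Total = 6.205 + 2.169 + 0.9362 + 4.167 = 13.477 kbar

13.5 kbar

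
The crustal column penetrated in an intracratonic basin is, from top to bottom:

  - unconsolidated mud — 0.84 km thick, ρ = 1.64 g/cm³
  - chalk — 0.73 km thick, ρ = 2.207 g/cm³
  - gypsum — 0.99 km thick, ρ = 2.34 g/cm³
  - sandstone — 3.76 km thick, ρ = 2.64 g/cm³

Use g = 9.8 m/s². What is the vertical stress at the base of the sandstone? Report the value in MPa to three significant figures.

149 MPa

unconsolidated mud: 1640 kg/m³ × 9.8 m/s² × 840 m = 1.350×10^7 Pa = 13.50 MPa
chalk: 2207 kg/m³ × 9.8 m/s² × 730 m = 1.579×10^7 Pa = 15.79 MPa
gypsum: 2340 kg/m³ × 9.8 m/s² × 990 m = 2.270×10^7 Pa = 22.70 MPa
sandstone: 2640 kg/m³ × 9.8 m/s² × 3760 m = 9.728×10^7 Pa = 97.28 MPa
Total = 13.50 + 15.79 + 22.70 + 97.28 = 149.27 MPa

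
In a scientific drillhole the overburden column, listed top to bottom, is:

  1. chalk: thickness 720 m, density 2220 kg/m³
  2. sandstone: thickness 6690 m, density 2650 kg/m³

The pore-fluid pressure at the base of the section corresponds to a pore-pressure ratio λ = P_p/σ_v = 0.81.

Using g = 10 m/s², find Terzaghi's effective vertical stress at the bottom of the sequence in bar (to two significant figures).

370 bar

Overburden (lithostatic) stress σ_v:
chalk: 2220 kg/m³ × 10 m/s² × 720 m = 1.598×10^7 Pa = 15.98 MPa
sandstone: 2650 kg/m³ × 10 m/s² × 6690 m = 1.773×10^8 Pa = 177.3 MPa
Total = 15.98 + 177.3 = 193.27 MPa
Pore pressure P_p = λ·σ_v = 0.81 × 193.3 MPa = 156.5 MPa
Effective stress σ' = σ_v − P_p = 193.3 − 156.5 = 36.721 MPa = 367.21 bar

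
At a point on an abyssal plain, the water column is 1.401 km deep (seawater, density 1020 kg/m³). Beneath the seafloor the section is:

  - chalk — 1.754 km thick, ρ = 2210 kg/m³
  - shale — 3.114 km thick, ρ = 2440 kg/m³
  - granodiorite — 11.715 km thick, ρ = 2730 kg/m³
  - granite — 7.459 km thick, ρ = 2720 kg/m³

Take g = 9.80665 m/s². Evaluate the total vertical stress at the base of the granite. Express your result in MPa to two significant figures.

seawater: 1020 kg/m³ × 9.80665 m/s² × 1401 m = 1.401×10^7 Pa = 14.01 MPa
chalk: 2210 kg/m³ × 9.80665 m/s² × 1754 m = 3.801×10^7 Pa = 38.01 MPa
shale: 2440 kg/m³ × 9.80665 m/s² × 3114 m = 7.451×10^7 Pa = 74.51 MPa
granodiorite: 2730 kg/m³ × 9.80665 m/s² × 11715 m = 3.136×10^8 Pa = 313.6 MPa
granite: 2720 kg/m³ × 9.80665 m/s² × 7459 m = 1.990×10^8 Pa = 199.0 MPa
Total = 14.01 + 38.01 + 74.51 + 313.6 + 199.0 = 639.14 MPa

640 MPa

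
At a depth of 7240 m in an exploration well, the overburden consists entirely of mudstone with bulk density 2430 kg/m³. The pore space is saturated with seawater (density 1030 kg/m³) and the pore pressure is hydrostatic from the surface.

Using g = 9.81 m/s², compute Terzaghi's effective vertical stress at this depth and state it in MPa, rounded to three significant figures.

99.4 MPa

Overburden (lithostatic) stress σ_v:
mudstone: 2430 kg/m³ × 9.81 m/s² × 7240 m = 1.726×10^8 Pa = 172.6 MPa
Pore pressure P_p = 1030 kg/m³ × 9.81 m/s² × 7240 m = 7.316×10^7 Pa = 73.16 MPa
Effective stress σ' = σ_v − P_p = 172.6 − 73.16 = 99.434 MPa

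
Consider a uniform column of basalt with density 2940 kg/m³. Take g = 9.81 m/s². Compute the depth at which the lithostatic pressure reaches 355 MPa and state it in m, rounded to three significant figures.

12300 m

h = P/(ρg) = 355 MPa / (2940 kg/m³ × 9.81 m/s²) = 3.550×10^8 Pa / 28841 Pa/m = 12309 m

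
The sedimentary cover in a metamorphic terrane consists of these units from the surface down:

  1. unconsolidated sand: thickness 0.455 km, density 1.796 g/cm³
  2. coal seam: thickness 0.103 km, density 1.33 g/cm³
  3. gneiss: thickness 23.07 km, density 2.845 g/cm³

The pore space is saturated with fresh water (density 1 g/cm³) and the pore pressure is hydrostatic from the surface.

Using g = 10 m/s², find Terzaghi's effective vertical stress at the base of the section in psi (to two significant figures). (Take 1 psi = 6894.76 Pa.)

Overburden (lithostatic) stress σ_v:
unconsolidated sand: 1796 kg/m³ × 10 m/s² × 455 m = 8.172×10^6 Pa = 8.172 MPa
coal seam: 1330 kg/m³ × 10 m/s² × 103 m = 1.370×10^6 Pa = 1.370 MPa
gneiss: 2845 kg/m³ × 10 m/s² × 23070 m = 6.563×10^8 Pa = 656.3 MPa
Total = 8.172 + 1.370 + 656.3 = 665.88 MPa
Pore pressure P_p = 1000 kg/m³ × 10 m/s² × 23628 m = 2.363×10^8 Pa = 236.3 MPa
Effective stress σ' = σ_v − P_p = 665.9 − 236.3 = 429.60 MPa = 62309 psi

62000 psi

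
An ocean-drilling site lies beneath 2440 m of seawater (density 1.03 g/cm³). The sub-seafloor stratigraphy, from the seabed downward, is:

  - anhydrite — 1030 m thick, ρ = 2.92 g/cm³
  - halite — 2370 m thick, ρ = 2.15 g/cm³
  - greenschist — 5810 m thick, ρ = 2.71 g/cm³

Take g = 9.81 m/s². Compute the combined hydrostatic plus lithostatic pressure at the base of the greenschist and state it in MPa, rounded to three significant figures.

seawater: 1030 kg/m³ × 9.81 m/s² × 2440 m = 2.465×10^7 Pa = 24.65 MPa
anhydrite: 2920 kg/m³ × 9.81 m/s² × 1030 m = 2.950×10^7 Pa = 29.50 MPa
halite: 2150 kg/m³ × 9.81 m/s² × 2370 m = 4.999×10^7 Pa = 49.99 MPa
greenschist: 2710 kg/m³ × 9.81 m/s² × 5810 m = 1.545×10^8 Pa = 154.5 MPa
Total = 24.65 + 29.50 + 49.99 + 154.5 = 258.61 MPa

259 MPa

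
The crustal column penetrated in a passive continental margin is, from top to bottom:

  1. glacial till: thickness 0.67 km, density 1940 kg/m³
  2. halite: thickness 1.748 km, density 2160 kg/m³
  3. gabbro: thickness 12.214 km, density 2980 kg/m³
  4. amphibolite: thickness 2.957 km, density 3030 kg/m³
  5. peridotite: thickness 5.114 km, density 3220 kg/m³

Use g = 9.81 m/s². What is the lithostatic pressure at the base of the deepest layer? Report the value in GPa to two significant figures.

glacial till: 1940 kg/m³ × 9.81 m/s² × 670 m = 1.275×10^7 Pa = 0.01275 GPa
halite: 2160 kg/m³ × 9.81 m/s² × 1748 m = 3.704×10^7 Pa = 0.03704 GPa
gabbro: 2980 kg/m³ × 9.81 m/s² × 12214 m = 3.571×10^8 Pa = 0.3571 GPa
amphibolite: 3030 kg/m³ × 9.81 m/s² × 2957 m = 8.789×10^7 Pa = 0.08789 GPa
peridotite: 3220 kg/m³ × 9.81 m/s² × 5114 m = 1.615×10^8 Pa = 0.1615 GPa
Total = 0.01275 + 0.03704 + 0.3571 + 0.08789 + 0.1615 = 0.65629 GPa

0.66 GPa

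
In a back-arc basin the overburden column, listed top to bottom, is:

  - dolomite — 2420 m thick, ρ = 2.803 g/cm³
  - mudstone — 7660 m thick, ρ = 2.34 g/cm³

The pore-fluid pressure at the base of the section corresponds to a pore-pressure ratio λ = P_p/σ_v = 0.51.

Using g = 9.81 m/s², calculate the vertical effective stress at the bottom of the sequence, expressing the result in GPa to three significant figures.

Overburden (lithostatic) stress σ_v:
dolomite: 2803 kg/m³ × 9.81 m/s² × 2420 m = 6.654×10^7 Pa = 66.54 MPa
mudstone: 2340 kg/m³ × 9.81 m/s² × 7660 m = 1.758×10^8 Pa = 175.8 MPa
Total = 66.54 + 175.8 = 242.38 MPa
Pore pressure P_p = λ·σ_v = 0.51 × 242.4 MPa = 123.6 MPa
Effective stress σ' = σ_v − P_p = 242.4 − 123.6 = 118.77 MPa = 0.11877 GPa

0.119 GPa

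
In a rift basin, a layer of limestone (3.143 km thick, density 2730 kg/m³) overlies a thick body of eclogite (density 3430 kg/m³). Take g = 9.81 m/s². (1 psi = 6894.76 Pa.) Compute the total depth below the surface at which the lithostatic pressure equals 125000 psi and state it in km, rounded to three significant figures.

26.3 km

Pressure at base of upper layers: 2730×9.81×3143 = 8.417×10^7 Pa = 12208 psi
Remaining pressure to be supplied by eclogite: 8.618×10^8 − 8.417×10^7 = 7.777×10^8 Pa
Additional depth in eclogite = 7.777×10^8 Pa / (3430 kg/m³ × 9.81 m/s²) = 23112 m
Total depth = 3143 m + 23112 m = 26255 m
= 26.255 km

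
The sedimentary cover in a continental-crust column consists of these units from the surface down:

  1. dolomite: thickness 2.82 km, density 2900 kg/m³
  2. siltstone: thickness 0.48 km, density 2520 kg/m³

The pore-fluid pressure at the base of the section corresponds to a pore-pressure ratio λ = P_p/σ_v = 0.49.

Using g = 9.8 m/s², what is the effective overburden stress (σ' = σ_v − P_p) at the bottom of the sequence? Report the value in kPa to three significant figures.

46900 kPa

Overburden (lithostatic) stress σ_v:
dolomite: 2900 kg/m³ × 9.8 m/s² × 2820 m = 8.014×10^7 Pa = 80.14 MPa
siltstone: 2520 kg/m³ × 9.8 m/s² × 480 m = 1.185×10^7 Pa = 11.85 MPa
Total = 80.14 + 11.85 = 91.998 MPa
Pore pressure P_p = λ·σ_v = 0.49 × 92.00 MPa = 45.08 MPa
Effective stress σ' = σ_v − P_p = 92.00 − 45.08 = 46.919 MPa = 46919 kPa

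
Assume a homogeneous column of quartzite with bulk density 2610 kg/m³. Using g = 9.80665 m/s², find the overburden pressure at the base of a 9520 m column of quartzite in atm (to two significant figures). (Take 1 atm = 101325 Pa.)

2400 atm

quartzite: 2610 kg/m³ × 9.80665 m/s² × 9520 m = 2.437×10^8 Pa = 2405 atm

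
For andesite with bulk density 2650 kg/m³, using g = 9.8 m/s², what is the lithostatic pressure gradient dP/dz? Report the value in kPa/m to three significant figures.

dP/dz = ρg = 2650 kg/m³ × 9.8 m/s² = 25970 Pa/m
= 25970 Pa/m × (1 kPa/m / 1000.0 Pa/m) = 25.970 kPa/m

26.0 kPa/m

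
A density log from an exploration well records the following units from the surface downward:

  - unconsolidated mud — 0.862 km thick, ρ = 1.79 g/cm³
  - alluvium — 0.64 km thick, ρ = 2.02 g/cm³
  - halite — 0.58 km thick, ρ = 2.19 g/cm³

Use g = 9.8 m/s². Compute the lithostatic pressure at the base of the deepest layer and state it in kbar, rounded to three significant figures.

unconsolidated mud: 1790 kg/m³ × 9.8 m/s² × 862 m = 1.512×10^7 Pa = 0.1512 kbar
alluvium: 2020 kg/m³ × 9.8 m/s² × 640 m = 1.267×10^7 Pa = 0.1267 kbar
halite: 2190 kg/m³ × 9.8 m/s² × 580 m = 1.245×10^7 Pa = 0.1245 kbar
Total = 0.1512 + 0.1267 + 0.1245 = 0.40239 kbar

0.402 kbar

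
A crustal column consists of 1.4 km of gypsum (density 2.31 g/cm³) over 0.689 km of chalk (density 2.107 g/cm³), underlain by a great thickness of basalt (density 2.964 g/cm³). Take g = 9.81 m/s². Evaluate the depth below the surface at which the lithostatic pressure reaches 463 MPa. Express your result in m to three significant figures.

16400 m

Pressure at base of upper layers: 2310×9.81×1400 + 2107×9.81×689 = 4.597×10^7 Pa = 45.97 MPa
Remaining pressure to be supplied by basalt: 4.630×10^8 − 4.597×10^7 = 4.170×10^8 Pa
Additional depth in basalt = 4.170×10^8 Pa / (2964 kg/m³ × 9.81 m/s²) = 14342 m
Total depth = 2089 m + 14342 m = 16431 m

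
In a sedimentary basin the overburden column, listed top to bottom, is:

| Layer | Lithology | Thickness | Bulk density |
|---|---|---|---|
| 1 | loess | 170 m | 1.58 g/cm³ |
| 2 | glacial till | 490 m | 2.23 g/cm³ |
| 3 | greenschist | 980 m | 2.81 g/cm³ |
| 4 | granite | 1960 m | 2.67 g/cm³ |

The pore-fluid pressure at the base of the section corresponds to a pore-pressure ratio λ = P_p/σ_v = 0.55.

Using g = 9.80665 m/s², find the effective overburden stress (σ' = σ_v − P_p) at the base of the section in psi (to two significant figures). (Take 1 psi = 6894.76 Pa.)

6000 psi

Overburden (lithostatic) stress σ_v:
loess: 1580 kg/m³ × 9.80665 m/s² × 170 m = 2.634×10^6 Pa = 2.634 MPa
glacial till: 2230 kg/m³ × 9.80665 m/s² × 490 m = 1.072×10^7 Pa = 10.72 MPa
greenschist: 2810 kg/m³ × 9.80665 m/s² × 980 m = 2.701×10^7 Pa = 27.01 MPa
granite: 2670 kg/m³ × 9.80665 m/s² × 1960 m = 5.132×10^7 Pa = 51.32 MPa
Total = 2.634 + 10.72 + 27.01 + 51.32 = 91.676 MPa
Pore pressure P_p = λ·σ_v = 0.55 × 91.68 MPa = 50.42 MPa
Effective stress σ' = σ_v − P_p = 91.68 − 50.42 = 41.254 MPa = 5983.4 psi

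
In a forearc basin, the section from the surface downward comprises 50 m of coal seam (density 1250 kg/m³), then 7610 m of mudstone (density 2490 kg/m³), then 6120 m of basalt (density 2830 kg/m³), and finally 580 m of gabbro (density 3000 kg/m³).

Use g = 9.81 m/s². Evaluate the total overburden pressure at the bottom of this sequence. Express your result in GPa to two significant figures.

0.37 GPa

coal seam: 1250 kg/m³ × 9.81 m/s² × 50 m = 6.131×10^5 Pa = 6.131×10^-4 GPa
mudstone: 2490 kg/m³ × 9.81 m/s² × 7610 m = 1.859×10^8 Pa = 0.1859 GPa
basalt: 2830 kg/m³ × 9.81 m/s² × 6120 m = 1.699×10^8 Pa = 0.1699 GPa
gabbro: 3000 kg/m³ × 9.81 m/s² × 580 m = 1.707×10^7 Pa = 0.01707 GPa
Total = 6.131×10^-4 + 0.1859 + 0.1699 + 0.01707 = 0.37348 GPa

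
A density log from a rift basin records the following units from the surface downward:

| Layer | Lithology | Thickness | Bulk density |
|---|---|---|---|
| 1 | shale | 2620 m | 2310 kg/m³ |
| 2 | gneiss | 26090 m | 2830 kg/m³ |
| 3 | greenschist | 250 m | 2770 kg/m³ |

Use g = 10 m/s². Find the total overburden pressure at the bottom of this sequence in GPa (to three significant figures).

0.806 GPa

shale: 2310 kg/m³ × 10 m/s² × 2620 m = 6.052×10^7 Pa = 0.06052 GPa
gneiss: 2830 kg/m³ × 10 m/s² × 26090 m = 7.383×10^8 Pa = 0.7383 GPa
greenschist: 2770 kg/m³ × 10 m/s² × 250 m = 6.925×10^6 Pa = 6.925×10^-3 GPa
Total = 0.06052 + 0.7383 + 6.925×10^-3 = 0.80579 GPa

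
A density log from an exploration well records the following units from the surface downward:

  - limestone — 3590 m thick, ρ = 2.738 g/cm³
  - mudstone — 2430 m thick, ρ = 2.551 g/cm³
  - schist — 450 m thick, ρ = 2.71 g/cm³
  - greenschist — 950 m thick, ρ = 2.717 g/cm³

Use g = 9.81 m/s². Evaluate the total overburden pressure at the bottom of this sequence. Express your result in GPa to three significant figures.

limestone: 2738 kg/m³ × 9.81 m/s² × 3590 m = 9.643×10^7 Pa = 0.09643 GPa
mudstone: 2551 kg/m³ × 9.81 m/s² × 2430 m = 6.081×10^7 Pa = 0.06081 GPa
schist: 2710 kg/m³ × 9.81 m/s² × 450 m = 1.196×10^7 Pa = 0.01196 GPa
greenschist: 2717 kg/m³ × 9.81 m/s² × 950 m = 2.532×10^7 Pa = 0.02532 GPa
Total = 0.09643 + 0.06081 + 0.01196 + 0.02532 = 0.19452 GPa

0.195 GPa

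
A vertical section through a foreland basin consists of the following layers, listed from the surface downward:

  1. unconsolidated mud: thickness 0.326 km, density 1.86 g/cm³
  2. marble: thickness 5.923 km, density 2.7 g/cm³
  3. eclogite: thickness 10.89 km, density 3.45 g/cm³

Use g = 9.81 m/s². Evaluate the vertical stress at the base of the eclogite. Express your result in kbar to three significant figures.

5.31 kbar

unconsolidated mud: 1860 kg/m³ × 9.81 m/s² × 326 m = 5.948×10^6 Pa = 0.05948 kbar
marble: 2700 kg/m³ × 9.81 m/s² × 5923 m = 1.569×10^8 Pa = 1.569 kbar
eclogite: 3450 kg/m³ × 9.81 m/s² × 10890 m = 3.686×10^8 Pa = 3.686 kbar
Total = 0.05948 + 1.569 + 3.686 = 5.3140 kbar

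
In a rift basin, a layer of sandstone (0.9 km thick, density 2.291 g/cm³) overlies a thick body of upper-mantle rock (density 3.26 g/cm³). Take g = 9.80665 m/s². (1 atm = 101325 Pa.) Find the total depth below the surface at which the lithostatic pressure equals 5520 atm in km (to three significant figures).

Pressure at base of upper layers: 2291×9.80665×900 = 2.022×10^7 Pa = 199.6 atm
Remaining pressure to be supplied by upper-mantle rock: 5.593×10^8 − 2.022×10^7 = 5.391×10^8 Pa
Additional depth in upper-mantle rock = 5.391×10^8 Pa / (3260 kg/m³ × 9.80665 m/s²) = 16863 m
Total depth = 900 m + 16863 m = 17763 m
= 17.763 km

17.8 km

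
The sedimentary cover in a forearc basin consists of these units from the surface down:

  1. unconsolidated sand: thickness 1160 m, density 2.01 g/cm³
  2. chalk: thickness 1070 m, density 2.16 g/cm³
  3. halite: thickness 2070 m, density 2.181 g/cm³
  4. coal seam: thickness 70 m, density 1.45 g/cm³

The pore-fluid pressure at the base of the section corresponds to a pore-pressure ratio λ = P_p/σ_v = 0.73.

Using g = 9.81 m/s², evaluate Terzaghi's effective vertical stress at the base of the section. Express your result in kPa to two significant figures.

Overburden (lithostatic) stress σ_v:
unconsolidated sand: 2010 kg/m³ × 9.81 m/s² × 1160 m = 2.287×10^7 Pa = 22.87 MPa
chalk: 2160 kg/m³ × 9.81 m/s² × 1070 m = 2.267×10^7 Pa = 22.67 MPa
halite: 2181 kg/m³ × 9.81 m/s² × 2070 m = 4.429×10^7 Pa = 44.29 MPa
coal seam: 1450 kg/m³ × 9.81 m/s² × 70 m = 9.957×10^5 Pa = 0.9957 MPa
Total = 22.87 + 22.67 + 44.29 + 0.9957 = 90.830 MPa
Pore pressure P_p = λ·σ_v = 0.73 × 90.83 MPa = 66.31 MPa
Effective stress σ' = σ_v − P_p = 90.83 − 66.31 = 24.524 MPa = 24524 kPa

25000 kPa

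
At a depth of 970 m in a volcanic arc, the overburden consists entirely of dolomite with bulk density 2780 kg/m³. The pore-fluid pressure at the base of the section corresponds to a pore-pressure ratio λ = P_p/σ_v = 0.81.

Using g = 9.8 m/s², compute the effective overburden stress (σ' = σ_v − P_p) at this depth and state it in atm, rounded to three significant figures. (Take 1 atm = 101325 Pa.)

Overburden (lithostatic) stress σ_v:
dolomite: 2780 kg/m³ × 9.8 m/s² × 970 m = 2.643×10^7 Pa = 26.43 MPa
Pore pressure P_p = λ·σ_v = 0.81 × 26.43 MPa = 21.41 MPa
Effective stress σ' = σ_v − P_p = 26.43 − 21.41 = 5.0211 MPa = 49.554 atm

49.6 atm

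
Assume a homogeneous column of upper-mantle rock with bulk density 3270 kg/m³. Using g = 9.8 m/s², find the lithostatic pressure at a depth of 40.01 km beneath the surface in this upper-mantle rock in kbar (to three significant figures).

12.8 kbar

upper-mantle rock: 3270 kg/m³ × 9.8 m/s² × 40010 m = 1.282×10^9 Pa = 12.82 kbar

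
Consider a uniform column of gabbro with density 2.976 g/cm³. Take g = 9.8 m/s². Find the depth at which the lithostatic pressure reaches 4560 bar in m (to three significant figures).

15600 m

h = P/(ρg) = 4560 bar / (2976 kg/m³ × 9.8 m/s²) = 4.560×10^8 Pa / 29165 Pa/m = 15635 m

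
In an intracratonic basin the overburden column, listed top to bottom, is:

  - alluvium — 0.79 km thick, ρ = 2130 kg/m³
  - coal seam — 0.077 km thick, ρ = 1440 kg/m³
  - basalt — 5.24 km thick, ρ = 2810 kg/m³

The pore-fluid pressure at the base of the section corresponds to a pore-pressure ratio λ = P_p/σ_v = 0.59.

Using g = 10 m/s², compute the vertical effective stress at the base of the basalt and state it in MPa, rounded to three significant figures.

67.7 MPa

Overburden (lithostatic) stress σ_v:
alluvium: 2130 kg/m³ × 10 m/s² × 790 m = 1.683×10^7 Pa = 16.83 MPa
coal seam: 1440 kg/m³ × 10 m/s² × 77 m = 1.109×10^6 Pa = 1.109 MPa
basalt: 2810 kg/m³ × 10 m/s² × 5240 m = 1.472×10^8 Pa = 147.2 MPa
Total = 16.83 + 1.109 + 147.2 = 165.18 MPa
Pore pressure P_p = λ·σ_v = 0.59 × 165.2 MPa = 97.46 MPa
Effective stress σ' = σ_v − P_p = 165.2 − 97.46 = 67.724 MPa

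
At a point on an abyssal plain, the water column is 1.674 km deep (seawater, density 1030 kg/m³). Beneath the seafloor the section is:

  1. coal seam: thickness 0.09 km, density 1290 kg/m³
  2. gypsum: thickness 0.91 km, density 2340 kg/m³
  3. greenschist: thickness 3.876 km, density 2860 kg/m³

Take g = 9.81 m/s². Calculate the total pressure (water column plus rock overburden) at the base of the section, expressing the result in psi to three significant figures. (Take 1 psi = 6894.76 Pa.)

21400 psi

seawater: 1030 kg/m³ × 9.81 m/s² × 1674 m = 1.691×10^7 Pa = 2453 psi
coal seam: 1290 kg/m³ × 9.81 m/s² × 90 m = 1.139×10^6 Pa = 165.2 psi
gypsum: 2340 kg/m³ × 9.81 m/s² × 910 m = 2.089×10^7 Pa = 3030 psi
greenschist: 2860 kg/m³ × 9.81 m/s² × 3876 m = 1.087×10^8 Pa = 15772 psi
Total = 2453 + 165.2 + 3030 + 15772 = 21421 psi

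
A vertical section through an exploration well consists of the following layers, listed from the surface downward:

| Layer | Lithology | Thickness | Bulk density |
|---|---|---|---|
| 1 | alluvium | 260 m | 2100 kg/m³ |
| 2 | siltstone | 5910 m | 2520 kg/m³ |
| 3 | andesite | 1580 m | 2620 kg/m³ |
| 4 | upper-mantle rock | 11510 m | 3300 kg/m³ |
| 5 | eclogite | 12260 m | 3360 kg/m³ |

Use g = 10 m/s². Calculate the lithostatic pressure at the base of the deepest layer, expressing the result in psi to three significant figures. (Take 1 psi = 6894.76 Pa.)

alluvium: 2100 kg/m³ × 10 m/s² × 260 m = 5.460×10^6 Pa = 791.9 psi
siltstone: 2520 kg/m³ × 10 m/s² × 5910 m = 1.489×10^8 Pa = 21601 psi
andesite: 2620 kg/m³ × 10 m/s² × 1580 m = 4.140×10^7 Pa = 6004 psi
upper-mantle rock: 3300 kg/m³ × 10 m/s² × 11510 m = 3.798×10^8 Pa = 55090 psi
eclogite: 3360 kg/m³ × 10 m/s² × 12260 m = 4.119×10^8 Pa = 59746 psi
Total = 791.9 + 21601 + 6004 + 55090 + 59746 = 1.4323×10^5 psi

143000 psi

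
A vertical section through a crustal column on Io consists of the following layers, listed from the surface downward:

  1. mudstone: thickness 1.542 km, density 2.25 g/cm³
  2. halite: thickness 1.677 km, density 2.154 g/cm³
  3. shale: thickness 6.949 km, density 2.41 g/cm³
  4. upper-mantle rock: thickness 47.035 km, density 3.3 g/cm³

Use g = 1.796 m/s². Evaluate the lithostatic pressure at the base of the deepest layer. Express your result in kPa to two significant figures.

320000 kPa

mudstone: 2250 kg/m³ × 1.796 m/s² × 1542 m = 6.231×10^6 Pa = 6231 kPa
halite: 2154 kg/m³ × 1.796 m/s² × 1677 m = 6.488×10^6 Pa = 6488 kPa
shale: 2410 kg/m³ × 1.796 m/s² × 6949 m = 3.008×10^7 Pa = 30078 kPa
upper-mantle rock: 3300 kg/m³ × 1.796 m/s² × 47035 m = 2.788×10^8 Pa = 2.788×10^5 kPa
Total = 6231 + 6488 + 30078 + 2.788×10^5 = 3.2156×10^5 kPa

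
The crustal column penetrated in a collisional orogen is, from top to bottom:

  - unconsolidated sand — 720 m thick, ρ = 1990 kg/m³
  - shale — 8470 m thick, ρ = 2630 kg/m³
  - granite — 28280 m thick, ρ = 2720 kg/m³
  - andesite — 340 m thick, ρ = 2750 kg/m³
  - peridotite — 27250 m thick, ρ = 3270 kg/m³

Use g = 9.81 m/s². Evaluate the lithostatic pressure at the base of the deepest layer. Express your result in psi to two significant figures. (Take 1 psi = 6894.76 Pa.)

unconsolidated sand: 1990 kg/m³ × 9.81 m/s² × 720 m = 1.406×10^7 Pa = 2039 psi
shale: 2630 kg/m³ × 9.81 m/s² × 8470 m = 2.185×10^8 Pa = 31695 psi
granite: 2720 kg/m³ × 9.81 m/s² × 28280 m = 7.546×10^8 Pa = 1.094×10^5 psi
andesite: 2750 kg/m³ × 9.81 m/s² × 340 m = 9.172×10^6 Pa = 1330 psi
peridotite: 3270 kg/m³ × 9.81 m/s² × 27250 m = 8.741×10^8 Pa = 1.268×10^5 psi
Total = 2039 + 31695 + 1.094×10^5 + 1330 + 1.268×10^5 = 2.7129×10^5 psi

270000 psi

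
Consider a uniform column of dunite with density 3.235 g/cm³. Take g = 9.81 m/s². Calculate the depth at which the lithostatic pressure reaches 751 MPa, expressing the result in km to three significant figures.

23.7 km

h = P/(ρg) = 751 MPa / (3235 kg/m³ × 9.81 m/s²) = 7.510×10^8 Pa / 31735 Pa/m = 23664 m
= 23.664 km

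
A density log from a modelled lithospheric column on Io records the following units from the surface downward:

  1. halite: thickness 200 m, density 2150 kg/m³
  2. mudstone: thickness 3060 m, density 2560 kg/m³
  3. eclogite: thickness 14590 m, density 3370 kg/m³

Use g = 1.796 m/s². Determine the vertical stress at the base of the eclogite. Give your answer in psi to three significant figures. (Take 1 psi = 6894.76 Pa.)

15000 psi

halite: 2150 kg/m³ × 1.796 m/s² × 200 m = 7.723×10^5 Pa = 112.0 psi
mudstone: 2560 kg/m³ × 1.796 m/s² × 3060 m = 1.407×10^7 Pa = 2041 psi
eclogite: 3370 kg/m³ × 1.796 m/s² × 14590 m = 8.831×10^7 Pa = 12808 psi
Total = 112.0 + 2041 + 12808 = 14960 psi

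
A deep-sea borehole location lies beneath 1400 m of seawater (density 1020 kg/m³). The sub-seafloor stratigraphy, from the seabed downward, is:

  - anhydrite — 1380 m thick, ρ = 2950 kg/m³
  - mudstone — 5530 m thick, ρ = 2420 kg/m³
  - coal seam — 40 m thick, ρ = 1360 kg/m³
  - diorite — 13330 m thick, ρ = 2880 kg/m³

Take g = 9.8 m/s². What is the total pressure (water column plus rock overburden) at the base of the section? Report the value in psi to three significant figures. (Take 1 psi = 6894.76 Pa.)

81500 psi

seawater: 1020 kg/m³ × 9.8 m/s² × 1400 m = 1.399×10^7 Pa = 2030 psi
anhydrite: 2950 kg/m³ × 9.8 m/s² × 1380 m = 3.990×10^7 Pa = 5786 psi
mudstone: 2420 kg/m³ × 9.8 m/s² × 5530 m = 1.311×10^8 Pa = 19022 psi
coal seam: 1360 kg/m³ × 9.8 m/s² × 40 m = 5.331×10^5 Pa = 77.32 psi
diorite: 2880 kg/m³ × 9.8 m/s² × 13330 m = 3.762×10^8 Pa = 54567 psi
Total = 2030 + 5786 + 19022 + 77.32 + 54567 = 81482 psi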